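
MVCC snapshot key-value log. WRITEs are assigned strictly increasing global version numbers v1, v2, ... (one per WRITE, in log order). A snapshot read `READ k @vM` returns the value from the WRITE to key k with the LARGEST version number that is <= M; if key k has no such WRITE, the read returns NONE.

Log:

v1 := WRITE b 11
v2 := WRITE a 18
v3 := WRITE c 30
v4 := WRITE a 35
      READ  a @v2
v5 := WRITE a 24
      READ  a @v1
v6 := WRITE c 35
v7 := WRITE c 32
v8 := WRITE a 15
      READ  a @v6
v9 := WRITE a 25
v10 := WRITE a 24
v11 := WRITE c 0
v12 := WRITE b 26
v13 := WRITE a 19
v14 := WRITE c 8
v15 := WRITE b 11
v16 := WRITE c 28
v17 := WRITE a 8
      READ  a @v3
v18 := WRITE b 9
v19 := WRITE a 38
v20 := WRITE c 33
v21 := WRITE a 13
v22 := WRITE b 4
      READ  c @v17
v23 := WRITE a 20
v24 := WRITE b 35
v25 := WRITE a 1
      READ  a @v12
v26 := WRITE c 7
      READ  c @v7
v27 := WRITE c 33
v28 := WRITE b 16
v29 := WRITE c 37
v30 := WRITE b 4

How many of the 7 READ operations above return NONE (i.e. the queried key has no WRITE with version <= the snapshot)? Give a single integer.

v1: WRITE b=11  (b history now [(1, 11)])
v2: WRITE a=18  (a history now [(2, 18)])
v3: WRITE c=30  (c history now [(3, 30)])
v4: WRITE a=35  (a history now [(2, 18), (4, 35)])
READ a @v2: history=[(2, 18), (4, 35)] -> pick v2 -> 18
v5: WRITE a=24  (a history now [(2, 18), (4, 35), (5, 24)])
READ a @v1: history=[(2, 18), (4, 35), (5, 24)] -> no version <= 1 -> NONE
v6: WRITE c=35  (c history now [(3, 30), (6, 35)])
v7: WRITE c=32  (c history now [(3, 30), (6, 35), (7, 32)])
v8: WRITE a=15  (a history now [(2, 18), (4, 35), (5, 24), (8, 15)])
READ a @v6: history=[(2, 18), (4, 35), (5, 24), (8, 15)] -> pick v5 -> 24
v9: WRITE a=25  (a history now [(2, 18), (4, 35), (5, 24), (8, 15), (9, 25)])
v10: WRITE a=24  (a history now [(2, 18), (4, 35), (5, 24), (8, 15), (9, 25), (10, 24)])
v11: WRITE c=0  (c history now [(3, 30), (6, 35), (7, 32), (11, 0)])
v12: WRITE b=26  (b history now [(1, 11), (12, 26)])
v13: WRITE a=19  (a history now [(2, 18), (4, 35), (5, 24), (8, 15), (9, 25), (10, 24), (13, 19)])
v14: WRITE c=8  (c history now [(3, 30), (6, 35), (7, 32), (11, 0), (14, 8)])
v15: WRITE b=11  (b history now [(1, 11), (12, 26), (15, 11)])
v16: WRITE c=28  (c history now [(3, 30), (6, 35), (7, 32), (11, 0), (14, 8), (16, 28)])
v17: WRITE a=8  (a history now [(2, 18), (4, 35), (5, 24), (8, 15), (9, 25), (10, 24), (13, 19), (17, 8)])
READ a @v3: history=[(2, 18), (4, 35), (5, 24), (8, 15), (9, 25), (10, 24), (13, 19), (17, 8)] -> pick v2 -> 18
v18: WRITE b=9  (b history now [(1, 11), (12, 26), (15, 11), (18, 9)])
v19: WRITE a=38  (a history now [(2, 18), (4, 35), (5, 24), (8, 15), (9, 25), (10, 24), (13, 19), (17, 8), (19, 38)])
v20: WRITE c=33  (c history now [(3, 30), (6, 35), (7, 32), (11, 0), (14, 8), (16, 28), (20, 33)])
v21: WRITE a=13  (a history now [(2, 18), (4, 35), (5, 24), (8, 15), (9, 25), (10, 24), (13, 19), (17, 8), (19, 38), (21, 13)])
v22: WRITE b=4  (b history now [(1, 11), (12, 26), (15, 11), (18, 9), (22, 4)])
READ c @v17: history=[(3, 30), (6, 35), (7, 32), (11, 0), (14, 8), (16, 28), (20, 33)] -> pick v16 -> 28
v23: WRITE a=20  (a history now [(2, 18), (4, 35), (5, 24), (8, 15), (9, 25), (10, 24), (13, 19), (17, 8), (19, 38), (21, 13), (23, 20)])
v24: WRITE b=35  (b history now [(1, 11), (12, 26), (15, 11), (18, 9), (22, 4), (24, 35)])
v25: WRITE a=1  (a history now [(2, 18), (4, 35), (5, 24), (8, 15), (9, 25), (10, 24), (13, 19), (17, 8), (19, 38), (21, 13), (23, 20), (25, 1)])
READ a @v12: history=[(2, 18), (4, 35), (5, 24), (8, 15), (9, 25), (10, 24), (13, 19), (17, 8), (19, 38), (21, 13), (23, 20), (25, 1)] -> pick v10 -> 24
v26: WRITE c=7  (c history now [(3, 30), (6, 35), (7, 32), (11, 0), (14, 8), (16, 28), (20, 33), (26, 7)])
READ c @v7: history=[(3, 30), (6, 35), (7, 32), (11, 0), (14, 8), (16, 28), (20, 33), (26, 7)] -> pick v7 -> 32
v27: WRITE c=33  (c history now [(3, 30), (6, 35), (7, 32), (11, 0), (14, 8), (16, 28), (20, 33), (26, 7), (27, 33)])
v28: WRITE b=16  (b history now [(1, 11), (12, 26), (15, 11), (18, 9), (22, 4), (24, 35), (28, 16)])
v29: WRITE c=37  (c history now [(3, 30), (6, 35), (7, 32), (11, 0), (14, 8), (16, 28), (20, 33), (26, 7), (27, 33), (29, 37)])
v30: WRITE b=4  (b history now [(1, 11), (12, 26), (15, 11), (18, 9), (22, 4), (24, 35), (28, 16), (30, 4)])
Read results in order: ['18', 'NONE', '24', '18', '28', '24', '32']
NONE count = 1

Answer: 1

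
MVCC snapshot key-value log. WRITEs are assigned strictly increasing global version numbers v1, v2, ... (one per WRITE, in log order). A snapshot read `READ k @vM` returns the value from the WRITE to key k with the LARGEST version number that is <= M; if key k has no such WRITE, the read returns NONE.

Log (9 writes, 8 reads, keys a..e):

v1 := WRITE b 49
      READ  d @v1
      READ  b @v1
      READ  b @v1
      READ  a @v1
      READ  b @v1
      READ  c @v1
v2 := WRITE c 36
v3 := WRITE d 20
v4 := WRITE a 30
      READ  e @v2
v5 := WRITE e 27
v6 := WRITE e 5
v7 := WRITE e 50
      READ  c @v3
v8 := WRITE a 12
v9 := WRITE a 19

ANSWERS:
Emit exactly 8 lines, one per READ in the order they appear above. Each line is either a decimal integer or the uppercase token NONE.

v1: WRITE b=49  (b history now [(1, 49)])
READ d @v1: history=[] -> no version <= 1 -> NONE
READ b @v1: history=[(1, 49)] -> pick v1 -> 49
READ b @v1: history=[(1, 49)] -> pick v1 -> 49
READ a @v1: history=[] -> no version <= 1 -> NONE
READ b @v1: history=[(1, 49)] -> pick v1 -> 49
READ c @v1: history=[] -> no version <= 1 -> NONE
v2: WRITE c=36  (c history now [(2, 36)])
v3: WRITE d=20  (d history now [(3, 20)])
v4: WRITE a=30  (a history now [(4, 30)])
READ e @v2: history=[] -> no version <= 2 -> NONE
v5: WRITE e=27  (e history now [(5, 27)])
v6: WRITE e=5  (e history now [(5, 27), (6, 5)])
v7: WRITE e=50  (e history now [(5, 27), (6, 5), (7, 50)])
READ c @v3: history=[(2, 36)] -> pick v2 -> 36
v8: WRITE a=12  (a history now [(4, 30), (8, 12)])
v9: WRITE a=19  (a history now [(4, 30), (8, 12), (9, 19)])

Answer: NONE
49
49
NONE
49
NONE
NONE
36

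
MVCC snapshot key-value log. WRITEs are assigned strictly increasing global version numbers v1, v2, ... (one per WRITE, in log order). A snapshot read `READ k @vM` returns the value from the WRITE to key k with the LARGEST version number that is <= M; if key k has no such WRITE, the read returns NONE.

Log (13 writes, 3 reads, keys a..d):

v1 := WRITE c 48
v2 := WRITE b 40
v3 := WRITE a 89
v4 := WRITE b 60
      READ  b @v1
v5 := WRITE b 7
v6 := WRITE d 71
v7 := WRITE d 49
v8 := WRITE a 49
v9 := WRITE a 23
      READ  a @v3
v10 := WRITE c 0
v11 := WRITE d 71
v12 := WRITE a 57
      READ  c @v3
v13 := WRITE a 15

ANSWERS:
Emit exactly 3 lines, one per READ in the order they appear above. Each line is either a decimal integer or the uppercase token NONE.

v1: WRITE c=48  (c history now [(1, 48)])
v2: WRITE b=40  (b history now [(2, 40)])
v3: WRITE a=89  (a history now [(3, 89)])
v4: WRITE b=60  (b history now [(2, 40), (4, 60)])
READ b @v1: history=[(2, 40), (4, 60)] -> no version <= 1 -> NONE
v5: WRITE b=7  (b history now [(2, 40), (4, 60), (5, 7)])
v6: WRITE d=71  (d history now [(6, 71)])
v7: WRITE d=49  (d history now [(6, 71), (7, 49)])
v8: WRITE a=49  (a history now [(3, 89), (8, 49)])
v9: WRITE a=23  (a history now [(3, 89), (8, 49), (9, 23)])
READ a @v3: history=[(3, 89), (8, 49), (9, 23)] -> pick v3 -> 89
v10: WRITE c=0  (c history now [(1, 48), (10, 0)])
v11: WRITE d=71  (d history now [(6, 71), (7, 49), (11, 71)])
v12: WRITE a=57  (a history now [(3, 89), (8, 49), (9, 23), (12, 57)])
READ c @v3: history=[(1, 48), (10, 0)] -> pick v1 -> 48
v13: WRITE a=15  (a history now [(3, 89), (8, 49), (9, 23), (12, 57), (13, 15)])

Answer: NONE
89
48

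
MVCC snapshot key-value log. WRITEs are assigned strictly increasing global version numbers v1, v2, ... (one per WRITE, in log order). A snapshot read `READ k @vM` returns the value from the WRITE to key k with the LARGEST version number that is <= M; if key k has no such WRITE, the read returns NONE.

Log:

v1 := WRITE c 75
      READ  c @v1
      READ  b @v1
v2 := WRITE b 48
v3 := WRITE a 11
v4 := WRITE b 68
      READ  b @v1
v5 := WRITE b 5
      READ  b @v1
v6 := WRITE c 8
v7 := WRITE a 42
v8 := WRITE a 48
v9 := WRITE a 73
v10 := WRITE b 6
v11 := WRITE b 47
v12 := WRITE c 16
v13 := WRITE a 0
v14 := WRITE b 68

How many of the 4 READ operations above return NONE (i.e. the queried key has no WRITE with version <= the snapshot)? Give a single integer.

Answer: 3

Derivation:
v1: WRITE c=75  (c history now [(1, 75)])
READ c @v1: history=[(1, 75)] -> pick v1 -> 75
READ b @v1: history=[] -> no version <= 1 -> NONE
v2: WRITE b=48  (b history now [(2, 48)])
v3: WRITE a=11  (a history now [(3, 11)])
v4: WRITE b=68  (b history now [(2, 48), (4, 68)])
READ b @v1: history=[(2, 48), (4, 68)] -> no version <= 1 -> NONE
v5: WRITE b=5  (b history now [(2, 48), (4, 68), (5, 5)])
READ b @v1: history=[(2, 48), (4, 68), (5, 5)] -> no version <= 1 -> NONE
v6: WRITE c=8  (c history now [(1, 75), (6, 8)])
v7: WRITE a=42  (a history now [(3, 11), (7, 42)])
v8: WRITE a=48  (a history now [(3, 11), (7, 42), (8, 48)])
v9: WRITE a=73  (a history now [(3, 11), (7, 42), (8, 48), (9, 73)])
v10: WRITE b=6  (b history now [(2, 48), (4, 68), (5, 5), (10, 6)])
v11: WRITE b=47  (b history now [(2, 48), (4, 68), (5, 5), (10, 6), (11, 47)])
v12: WRITE c=16  (c history now [(1, 75), (6, 8), (12, 16)])
v13: WRITE a=0  (a history now [(3, 11), (7, 42), (8, 48), (9, 73), (13, 0)])
v14: WRITE b=68  (b history now [(2, 48), (4, 68), (5, 5), (10, 6), (11, 47), (14, 68)])
Read results in order: ['75', 'NONE', 'NONE', 'NONE']
NONE count = 3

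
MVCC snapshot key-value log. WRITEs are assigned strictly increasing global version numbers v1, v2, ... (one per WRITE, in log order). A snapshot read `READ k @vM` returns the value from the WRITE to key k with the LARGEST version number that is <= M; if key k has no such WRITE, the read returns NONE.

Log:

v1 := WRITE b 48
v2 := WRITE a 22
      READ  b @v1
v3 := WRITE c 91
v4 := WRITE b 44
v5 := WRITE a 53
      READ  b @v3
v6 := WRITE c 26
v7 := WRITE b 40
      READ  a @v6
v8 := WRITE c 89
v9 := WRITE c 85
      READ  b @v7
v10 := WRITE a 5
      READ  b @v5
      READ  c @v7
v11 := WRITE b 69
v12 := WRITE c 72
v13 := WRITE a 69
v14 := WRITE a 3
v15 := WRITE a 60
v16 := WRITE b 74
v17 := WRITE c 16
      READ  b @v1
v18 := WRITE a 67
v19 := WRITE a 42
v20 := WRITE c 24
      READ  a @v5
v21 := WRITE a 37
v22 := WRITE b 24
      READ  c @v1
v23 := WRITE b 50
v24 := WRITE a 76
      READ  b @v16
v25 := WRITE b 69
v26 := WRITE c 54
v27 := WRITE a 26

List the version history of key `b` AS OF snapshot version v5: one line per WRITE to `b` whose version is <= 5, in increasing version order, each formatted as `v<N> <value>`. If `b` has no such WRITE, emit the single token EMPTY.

Scan writes for key=b with version <= 5:
  v1 WRITE b 48 -> keep
  v2 WRITE a 22 -> skip
  v3 WRITE c 91 -> skip
  v4 WRITE b 44 -> keep
  v5 WRITE a 53 -> skip
  v6 WRITE c 26 -> skip
  v7 WRITE b 40 -> drop (> snap)
  v8 WRITE c 89 -> skip
  v9 WRITE c 85 -> skip
  v10 WRITE a 5 -> skip
  v11 WRITE b 69 -> drop (> snap)
  v12 WRITE c 72 -> skip
  v13 WRITE a 69 -> skip
  v14 WRITE a 3 -> skip
  v15 WRITE a 60 -> skip
  v16 WRITE b 74 -> drop (> snap)
  v17 WRITE c 16 -> skip
  v18 WRITE a 67 -> skip
  v19 WRITE a 42 -> skip
  v20 WRITE c 24 -> skip
  v21 WRITE a 37 -> skip
  v22 WRITE b 24 -> drop (> snap)
  v23 WRITE b 50 -> drop (> snap)
  v24 WRITE a 76 -> skip
  v25 WRITE b 69 -> drop (> snap)
  v26 WRITE c 54 -> skip
  v27 WRITE a 26 -> skip
Collected: [(1, 48), (4, 44)]

Answer: v1 48
v4 44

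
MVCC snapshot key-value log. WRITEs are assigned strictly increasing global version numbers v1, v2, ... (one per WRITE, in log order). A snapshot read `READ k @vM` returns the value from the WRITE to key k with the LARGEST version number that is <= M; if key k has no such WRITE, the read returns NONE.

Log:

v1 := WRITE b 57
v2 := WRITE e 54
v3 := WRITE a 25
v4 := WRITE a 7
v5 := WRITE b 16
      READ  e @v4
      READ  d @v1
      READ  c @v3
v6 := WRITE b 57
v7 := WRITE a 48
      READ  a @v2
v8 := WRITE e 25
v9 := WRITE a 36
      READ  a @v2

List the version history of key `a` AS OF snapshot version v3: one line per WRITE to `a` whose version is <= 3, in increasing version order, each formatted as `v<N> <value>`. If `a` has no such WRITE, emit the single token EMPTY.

Scan writes for key=a with version <= 3:
  v1 WRITE b 57 -> skip
  v2 WRITE e 54 -> skip
  v3 WRITE a 25 -> keep
  v4 WRITE a 7 -> drop (> snap)
  v5 WRITE b 16 -> skip
  v6 WRITE b 57 -> skip
  v7 WRITE a 48 -> drop (> snap)
  v8 WRITE e 25 -> skip
  v9 WRITE a 36 -> drop (> snap)
Collected: [(3, 25)]

Answer: v3 25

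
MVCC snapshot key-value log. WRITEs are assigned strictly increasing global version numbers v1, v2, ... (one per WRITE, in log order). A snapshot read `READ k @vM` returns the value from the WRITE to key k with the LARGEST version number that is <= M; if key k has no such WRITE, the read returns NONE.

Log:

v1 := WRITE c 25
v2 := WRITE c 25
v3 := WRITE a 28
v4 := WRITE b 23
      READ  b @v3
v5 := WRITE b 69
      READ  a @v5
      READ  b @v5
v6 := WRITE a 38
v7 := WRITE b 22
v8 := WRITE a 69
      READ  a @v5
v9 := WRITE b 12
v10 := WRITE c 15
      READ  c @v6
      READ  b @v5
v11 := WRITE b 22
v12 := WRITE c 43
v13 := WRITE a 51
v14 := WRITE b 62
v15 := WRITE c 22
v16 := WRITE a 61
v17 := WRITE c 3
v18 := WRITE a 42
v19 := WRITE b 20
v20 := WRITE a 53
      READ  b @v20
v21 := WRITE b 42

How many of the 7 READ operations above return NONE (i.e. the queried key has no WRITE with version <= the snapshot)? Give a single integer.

v1: WRITE c=25  (c history now [(1, 25)])
v2: WRITE c=25  (c history now [(1, 25), (2, 25)])
v3: WRITE a=28  (a history now [(3, 28)])
v4: WRITE b=23  (b history now [(4, 23)])
READ b @v3: history=[(4, 23)] -> no version <= 3 -> NONE
v5: WRITE b=69  (b history now [(4, 23), (5, 69)])
READ a @v5: history=[(3, 28)] -> pick v3 -> 28
READ b @v5: history=[(4, 23), (5, 69)] -> pick v5 -> 69
v6: WRITE a=38  (a history now [(3, 28), (6, 38)])
v7: WRITE b=22  (b history now [(4, 23), (5, 69), (7, 22)])
v8: WRITE a=69  (a history now [(3, 28), (6, 38), (8, 69)])
READ a @v5: history=[(3, 28), (6, 38), (8, 69)] -> pick v3 -> 28
v9: WRITE b=12  (b history now [(4, 23), (5, 69), (7, 22), (9, 12)])
v10: WRITE c=15  (c history now [(1, 25), (2, 25), (10, 15)])
READ c @v6: history=[(1, 25), (2, 25), (10, 15)] -> pick v2 -> 25
READ b @v5: history=[(4, 23), (5, 69), (7, 22), (9, 12)] -> pick v5 -> 69
v11: WRITE b=22  (b history now [(4, 23), (5, 69), (7, 22), (9, 12), (11, 22)])
v12: WRITE c=43  (c history now [(1, 25), (2, 25), (10, 15), (12, 43)])
v13: WRITE a=51  (a history now [(3, 28), (6, 38), (8, 69), (13, 51)])
v14: WRITE b=62  (b history now [(4, 23), (5, 69), (7, 22), (9, 12), (11, 22), (14, 62)])
v15: WRITE c=22  (c history now [(1, 25), (2, 25), (10, 15), (12, 43), (15, 22)])
v16: WRITE a=61  (a history now [(3, 28), (6, 38), (8, 69), (13, 51), (16, 61)])
v17: WRITE c=3  (c history now [(1, 25), (2, 25), (10, 15), (12, 43), (15, 22), (17, 3)])
v18: WRITE a=42  (a history now [(3, 28), (6, 38), (8, 69), (13, 51), (16, 61), (18, 42)])
v19: WRITE b=20  (b history now [(4, 23), (5, 69), (7, 22), (9, 12), (11, 22), (14, 62), (19, 20)])
v20: WRITE a=53  (a history now [(3, 28), (6, 38), (8, 69), (13, 51), (16, 61), (18, 42), (20, 53)])
READ b @v20: history=[(4, 23), (5, 69), (7, 22), (9, 12), (11, 22), (14, 62), (19, 20)] -> pick v19 -> 20
v21: WRITE b=42  (b history now [(4, 23), (5, 69), (7, 22), (9, 12), (11, 22), (14, 62), (19, 20), (21, 42)])
Read results in order: ['NONE', '28', '69', '28', '25', '69', '20']
NONE count = 1

Answer: 1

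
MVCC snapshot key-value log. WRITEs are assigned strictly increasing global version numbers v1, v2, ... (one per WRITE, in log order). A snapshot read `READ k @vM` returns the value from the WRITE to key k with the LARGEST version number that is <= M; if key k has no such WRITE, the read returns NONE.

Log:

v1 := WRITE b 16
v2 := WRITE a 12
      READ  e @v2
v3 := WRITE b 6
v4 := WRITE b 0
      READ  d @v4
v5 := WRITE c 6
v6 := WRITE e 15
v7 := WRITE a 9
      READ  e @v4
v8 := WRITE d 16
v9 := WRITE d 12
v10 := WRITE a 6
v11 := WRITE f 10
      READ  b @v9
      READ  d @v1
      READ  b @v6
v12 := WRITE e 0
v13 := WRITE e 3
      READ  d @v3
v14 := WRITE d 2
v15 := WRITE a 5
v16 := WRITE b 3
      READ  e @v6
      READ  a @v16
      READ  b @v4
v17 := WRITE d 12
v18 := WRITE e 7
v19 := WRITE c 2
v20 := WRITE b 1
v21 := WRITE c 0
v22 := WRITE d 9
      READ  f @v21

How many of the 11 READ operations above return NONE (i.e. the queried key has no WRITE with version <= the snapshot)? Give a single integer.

v1: WRITE b=16  (b history now [(1, 16)])
v2: WRITE a=12  (a history now [(2, 12)])
READ e @v2: history=[] -> no version <= 2 -> NONE
v3: WRITE b=6  (b history now [(1, 16), (3, 6)])
v4: WRITE b=0  (b history now [(1, 16), (3, 6), (4, 0)])
READ d @v4: history=[] -> no version <= 4 -> NONE
v5: WRITE c=6  (c history now [(5, 6)])
v6: WRITE e=15  (e history now [(6, 15)])
v7: WRITE a=9  (a history now [(2, 12), (7, 9)])
READ e @v4: history=[(6, 15)] -> no version <= 4 -> NONE
v8: WRITE d=16  (d history now [(8, 16)])
v9: WRITE d=12  (d history now [(8, 16), (9, 12)])
v10: WRITE a=6  (a history now [(2, 12), (7, 9), (10, 6)])
v11: WRITE f=10  (f history now [(11, 10)])
READ b @v9: history=[(1, 16), (3, 6), (4, 0)] -> pick v4 -> 0
READ d @v1: history=[(8, 16), (9, 12)] -> no version <= 1 -> NONE
READ b @v6: history=[(1, 16), (3, 6), (4, 0)] -> pick v4 -> 0
v12: WRITE e=0  (e history now [(6, 15), (12, 0)])
v13: WRITE e=3  (e history now [(6, 15), (12, 0), (13, 3)])
READ d @v3: history=[(8, 16), (9, 12)] -> no version <= 3 -> NONE
v14: WRITE d=2  (d history now [(8, 16), (9, 12), (14, 2)])
v15: WRITE a=5  (a history now [(2, 12), (7, 9), (10, 6), (15, 5)])
v16: WRITE b=3  (b history now [(1, 16), (3, 6), (4, 0), (16, 3)])
READ e @v6: history=[(6, 15), (12, 0), (13, 3)] -> pick v6 -> 15
READ a @v16: history=[(2, 12), (7, 9), (10, 6), (15, 5)] -> pick v15 -> 5
READ b @v4: history=[(1, 16), (3, 6), (4, 0), (16, 3)] -> pick v4 -> 0
v17: WRITE d=12  (d history now [(8, 16), (9, 12), (14, 2), (17, 12)])
v18: WRITE e=7  (e history now [(6, 15), (12, 0), (13, 3), (18, 7)])
v19: WRITE c=2  (c history now [(5, 6), (19, 2)])
v20: WRITE b=1  (b history now [(1, 16), (3, 6), (4, 0), (16, 3), (20, 1)])
v21: WRITE c=0  (c history now [(5, 6), (19, 2), (21, 0)])
v22: WRITE d=9  (d history now [(8, 16), (9, 12), (14, 2), (17, 12), (22, 9)])
READ f @v21: history=[(11, 10)] -> pick v11 -> 10
Read results in order: ['NONE', 'NONE', 'NONE', '0', 'NONE', '0', 'NONE', '15', '5', '0', '10']
NONE count = 5

Answer: 5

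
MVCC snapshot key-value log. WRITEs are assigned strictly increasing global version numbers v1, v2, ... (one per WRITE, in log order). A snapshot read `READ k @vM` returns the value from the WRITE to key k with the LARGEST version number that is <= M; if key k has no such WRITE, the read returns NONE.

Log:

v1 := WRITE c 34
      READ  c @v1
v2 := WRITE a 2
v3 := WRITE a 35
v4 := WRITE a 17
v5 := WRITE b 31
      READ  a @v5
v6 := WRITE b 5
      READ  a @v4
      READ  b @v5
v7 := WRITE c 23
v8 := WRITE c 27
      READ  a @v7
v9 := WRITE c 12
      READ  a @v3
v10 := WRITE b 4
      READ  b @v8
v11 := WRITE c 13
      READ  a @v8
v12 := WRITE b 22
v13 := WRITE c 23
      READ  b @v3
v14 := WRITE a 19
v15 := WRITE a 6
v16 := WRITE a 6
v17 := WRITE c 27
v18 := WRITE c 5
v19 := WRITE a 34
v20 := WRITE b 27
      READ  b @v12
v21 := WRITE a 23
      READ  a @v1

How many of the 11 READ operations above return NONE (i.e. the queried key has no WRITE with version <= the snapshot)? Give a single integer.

v1: WRITE c=34  (c history now [(1, 34)])
READ c @v1: history=[(1, 34)] -> pick v1 -> 34
v2: WRITE a=2  (a history now [(2, 2)])
v3: WRITE a=35  (a history now [(2, 2), (3, 35)])
v4: WRITE a=17  (a history now [(2, 2), (3, 35), (4, 17)])
v5: WRITE b=31  (b history now [(5, 31)])
READ a @v5: history=[(2, 2), (3, 35), (4, 17)] -> pick v4 -> 17
v6: WRITE b=5  (b history now [(5, 31), (6, 5)])
READ a @v4: history=[(2, 2), (3, 35), (4, 17)] -> pick v4 -> 17
READ b @v5: history=[(5, 31), (6, 5)] -> pick v5 -> 31
v7: WRITE c=23  (c history now [(1, 34), (7, 23)])
v8: WRITE c=27  (c history now [(1, 34), (7, 23), (8, 27)])
READ a @v7: history=[(2, 2), (3, 35), (4, 17)] -> pick v4 -> 17
v9: WRITE c=12  (c history now [(1, 34), (7, 23), (8, 27), (9, 12)])
READ a @v3: history=[(2, 2), (3, 35), (4, 17)] -> pick v3 -> 35
v10: WRITE b=4  (b history now [(5, 31), (6, 5), (10, 4)])
READ b @v8: history=[(5, 31), (6, 5), (10, 4)] -> pick v6 -> 5
v11: WRITE c=13  (c history now [(1, 34), (7, 23), (8, 27), (9, 12), (11, 13)])
READ a @v8: history=[(2, 2), (3, 35), (4, 17)] -> pick v4 -> 17
v12: WRITE b=22  (b history now [(5, 31), (6, 5), (10, 4), (12, 22)])
v13: WRITE c=23  (c history now [(1, 34), (7, 23), (8, 27), (9, 12), (11, 13), (13, 23)])
READ b @v3: history=[(5, 31), (6, 5), (10, 4), (12, 22)] -> no version <= 3 -> NONE
v14: WRITE a=19  (a history now [(2, 2), (3, 35), (4, 17), (14, 19)])
v15: WRITE a=6  (a history now [(2, 2), (3, 35), (4, 17), (14, 19), (15, 6)])
v16: WRITE a=6  (a history now [(2, 2), (3, 35), (4, 17), (14, 19), (15, 6), (16, 6)])
v17: WRITE c=27  (c history now [(1, 34), (7, 23), (8, 27), (9, 12), (11, 13), (13, 23), (17, 27)])
v18: WRITE c=5  (c history now [(1, 34), (7, 23), (8, 27), (9, 12), (11, 13), (13, 23), (17, 27), (18, 5)])
v19: WRITE a=34  (a history now [(2, 2), (3, 35), (4, 17), (14, 19), (15, 6), (16, 6), (19, 34)])
v20: WRITE b=27  (b history now [(5, 31), (6, 5), (10, 4), (12, 22), (20, 27)])
READ b @v12: history=[(5, 31), (6, 5), (10, 4), (12, 22), (20, 27)] -> pick v12 -> 22
v21: WRITE a=23  (a history now [(2, 2), (3, 35), (4, 17), (14, 19), (15, 6), (16, 6), (19, 34), (21, 23)])
READ a @v1: history=[(2, 2), (3, 35), (4, 17), (14, 19), (15, 6), (16, 6), (19, 34), (21, 23)] -> no version <= 1 -> NONE
Read results in order: ['34', '17', '17', '31', '17', '35', '5', '17', 'NONE', '22', 'NONE']
NONE count = 2

Answer: 2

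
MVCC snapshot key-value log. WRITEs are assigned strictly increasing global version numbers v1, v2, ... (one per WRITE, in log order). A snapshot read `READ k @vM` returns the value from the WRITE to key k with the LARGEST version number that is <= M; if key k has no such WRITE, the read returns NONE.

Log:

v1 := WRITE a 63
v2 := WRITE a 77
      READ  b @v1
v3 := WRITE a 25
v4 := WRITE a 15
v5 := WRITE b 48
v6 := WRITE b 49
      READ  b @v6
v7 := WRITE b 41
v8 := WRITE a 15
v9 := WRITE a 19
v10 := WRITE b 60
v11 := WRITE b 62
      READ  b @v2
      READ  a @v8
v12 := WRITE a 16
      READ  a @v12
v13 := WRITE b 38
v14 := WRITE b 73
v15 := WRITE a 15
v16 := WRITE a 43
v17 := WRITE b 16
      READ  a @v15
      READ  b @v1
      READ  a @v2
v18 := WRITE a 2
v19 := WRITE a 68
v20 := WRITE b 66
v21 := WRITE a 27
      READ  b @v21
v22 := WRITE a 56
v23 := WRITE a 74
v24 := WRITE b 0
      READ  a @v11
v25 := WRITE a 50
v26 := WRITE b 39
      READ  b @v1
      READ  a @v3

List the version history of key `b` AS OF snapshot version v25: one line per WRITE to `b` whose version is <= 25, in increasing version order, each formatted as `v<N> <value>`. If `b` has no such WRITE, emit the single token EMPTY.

Scan writes for key=b with version <= 25:
  v1 WRITE a 63 -> skip
  v2 WRITE a 77 -> skip
  v3 WRITE a 25 -> skip
  v4 WRITE a 15 -> skip
  v5 WRITE b 48 -> keep
  v6 WRITE b 49 -> keep
  v7 WRITE b 41 -> keep
  v8 WRITE a 15 -> skip
  v9 WRITE a 19 -> skip
  v10 WRITE b 60 -> keep
  v11 WRITE b 62 -> keep
  v12 WRITE a 16 -> skip
  v13 WRITE b 38 -> keep
  v14 WRITE b 73 -> keep
  v15 WRITE a 15 -> skip
  v16 WRITE a 43 -> skip
  v17 WRITE b 16 -> keep
  v18 WRITE a 2 -> skip
  v19 WRITE a 68 -> skip
  v20 WRITE b 66 -> keep
  v21 WRITE a 27 -> skip
  v22 WRITE a 56 -> skip
  v23 WRITE a 74 -> skip
  v24 WRITE b 0 -> keep
  v25 WRITE a 50 -> skip
  v26 WRITE b 39 -> drop (> snap)
Collected: [(5, 48), (6, 49), (7, 41), (10, 60), (11, 62), (13, 38), (14, 73), (17, 16), (20, 66), (24, 0)]

Answer: v5 48
v6 49
v7 41
v10 60
v11 62
v13 38
v14 73
v17 16
v20 66
v24 0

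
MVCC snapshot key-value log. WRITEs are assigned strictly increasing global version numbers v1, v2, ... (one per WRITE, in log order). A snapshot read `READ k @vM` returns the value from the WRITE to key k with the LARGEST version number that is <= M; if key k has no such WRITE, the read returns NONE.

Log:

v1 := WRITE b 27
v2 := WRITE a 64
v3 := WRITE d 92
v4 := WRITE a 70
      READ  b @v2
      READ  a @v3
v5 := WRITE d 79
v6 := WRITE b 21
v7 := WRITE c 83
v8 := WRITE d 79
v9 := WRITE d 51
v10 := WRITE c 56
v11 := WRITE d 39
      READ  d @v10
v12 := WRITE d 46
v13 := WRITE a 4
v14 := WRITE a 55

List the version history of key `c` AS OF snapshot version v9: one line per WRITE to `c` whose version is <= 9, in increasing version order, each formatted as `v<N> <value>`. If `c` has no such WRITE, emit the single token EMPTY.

Answer: v7 83

Derivation:
Scan writes for key=c with version <= 9:
  v1 WRITE b 27 -> skip
  v2 WRITE a 64 -> skip
  v3 WRITE d 92 -> skip
  v4 WRITE a 70 -> skip
  v5 WRITE d 79 -> skip
  v6 WRITE b 21 -> skip
  v7 WRITE c 83 -> keep
  v8 WRITE d 79 -> skip
  v9 WRITE d 51 -> skip
  v10 WRITE c 56 -> drop (> snap)
  v11 WRITE d 39 -> skip
  v12 WRITE d 46 -> skip
  v13 WRITE a 4 -> skip
  v14 WRITE a 55 -> skip
Collected: [(7, 83)]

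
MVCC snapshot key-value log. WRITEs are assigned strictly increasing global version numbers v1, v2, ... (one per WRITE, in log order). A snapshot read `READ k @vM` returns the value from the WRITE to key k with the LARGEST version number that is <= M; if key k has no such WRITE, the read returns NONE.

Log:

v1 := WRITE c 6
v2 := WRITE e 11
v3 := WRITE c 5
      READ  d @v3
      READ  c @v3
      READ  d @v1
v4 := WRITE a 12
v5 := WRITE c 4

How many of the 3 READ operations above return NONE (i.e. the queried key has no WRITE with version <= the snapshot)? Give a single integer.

v1: WRITE c=6  (c history now [(1, 6)])
v2: WRITE e=11  (e history now [(2, 11)])
v3: WRITE c=5  (c history now [(1, 6), (3, 5)])
READ d @v3: history=[] -> no version <= 3 -> NONE
READ c @v3: history=[(1, 6), (3, 5)] -> pick v3 -> 5
READ d @v1: history=[] -> no version <= 1 -> NONE
v4: WRITE a=12  (a history now [(4, 12)])
v5: WRITE c=4  (c history now [(1, 6), (3, 5), (5, 4)])
Read results in order: ['NONE', '5', 'NONE']
NONE count = 2

Answer: 2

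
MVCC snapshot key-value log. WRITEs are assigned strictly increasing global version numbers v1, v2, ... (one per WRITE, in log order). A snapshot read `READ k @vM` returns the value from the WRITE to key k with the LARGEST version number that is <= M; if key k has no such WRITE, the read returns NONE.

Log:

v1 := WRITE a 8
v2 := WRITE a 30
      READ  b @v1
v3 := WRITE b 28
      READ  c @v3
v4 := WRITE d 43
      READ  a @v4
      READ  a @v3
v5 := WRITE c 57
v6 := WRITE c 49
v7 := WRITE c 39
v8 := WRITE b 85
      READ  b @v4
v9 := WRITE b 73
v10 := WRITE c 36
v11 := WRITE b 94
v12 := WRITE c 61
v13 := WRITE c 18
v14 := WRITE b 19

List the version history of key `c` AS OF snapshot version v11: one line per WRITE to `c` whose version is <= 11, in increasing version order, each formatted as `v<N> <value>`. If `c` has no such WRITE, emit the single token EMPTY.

Answer: v5 57
v6 49
v7 39
v10 36

Derivation:
Scan writes for key=c with version <= 11:
  v1 WRITE a 8 -> skip
  v2 WRITE a 30 -> skip
  v3 WRITE b 28 -> skip
  v4 WRITE d 43 -> skip
  v5 WRITE c 57 -> keep
  v6 WRITE c 49 -> keep
  v7 WRITE c 39 -> keep
  v8 WRITE b 85 -> skip
  v9 WRITE b 73 -> skip
  v10 WRITE c 36 -> keep
  v11 WRITE b 94 -> skip
  v12 WRITE c 61 -> drop (> snap)
  v13 WRITE c 18 -> drop (> snap)
  v14 WRITE b 19 -> skip
Collected: [(5, 57), (6, 49), (7, 39), (10, 36)]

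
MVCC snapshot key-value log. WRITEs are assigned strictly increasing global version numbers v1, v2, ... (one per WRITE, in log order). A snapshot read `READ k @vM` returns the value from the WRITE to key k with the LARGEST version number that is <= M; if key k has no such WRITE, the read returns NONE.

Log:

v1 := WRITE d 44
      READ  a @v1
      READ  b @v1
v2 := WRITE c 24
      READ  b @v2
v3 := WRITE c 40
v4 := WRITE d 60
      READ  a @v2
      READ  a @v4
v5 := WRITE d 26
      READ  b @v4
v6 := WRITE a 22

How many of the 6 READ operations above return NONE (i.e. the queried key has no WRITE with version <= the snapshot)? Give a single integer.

v1: WRITE d=44  (d history now [(1, 44)])
READ a @v1: history=[] -> no version <= 1 -> NONE
READ b @v1: history=[] -> no version <= 1 -> NONE
v2: WRITE c=24  (c history now [(2, 24)])
READ b @v2: history=[] -> no version <= 2 -> NONE
v3: WRITE c=40  (c history now [(2, 24), (3, 40)])
v4: WRITE d=60  (d history now [(1, 44), (4, 60)])
READ a @v2: history=[] -> no version <= 2 -> NONE
READ a @v4: history=[] -> no version <= 4 -> NONE
v5: WRITE d=26  (d history now [(1, 44), (4, 60), (5, 26)])
READ b @v4: history=[] -> no version <= 4 -> NONE
v6: WRITE a=22  (a history now [(6, 22)])
Read results in order: ['NONE', 'NONE', 'NONE', 'NONE', 'NONE', 'NONE']
NONE count = 6

Answer: 6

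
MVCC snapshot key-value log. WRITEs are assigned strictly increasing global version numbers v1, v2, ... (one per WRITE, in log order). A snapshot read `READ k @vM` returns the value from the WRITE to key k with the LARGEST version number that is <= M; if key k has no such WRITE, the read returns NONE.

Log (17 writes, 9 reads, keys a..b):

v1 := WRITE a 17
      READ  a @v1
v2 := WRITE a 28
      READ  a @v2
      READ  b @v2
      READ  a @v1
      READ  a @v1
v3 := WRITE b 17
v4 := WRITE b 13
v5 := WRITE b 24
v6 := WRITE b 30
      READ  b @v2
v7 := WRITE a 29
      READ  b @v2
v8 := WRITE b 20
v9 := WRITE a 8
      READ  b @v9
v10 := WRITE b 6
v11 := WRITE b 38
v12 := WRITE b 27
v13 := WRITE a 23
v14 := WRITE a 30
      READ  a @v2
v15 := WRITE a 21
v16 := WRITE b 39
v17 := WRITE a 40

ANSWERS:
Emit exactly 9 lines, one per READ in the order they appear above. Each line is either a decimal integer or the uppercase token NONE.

v1: WRITE a=17  (a history now [(1, 17)])
READ a @v1: history=[(1, 17)] -> pick v1 -> 17
v2: WRITE a=28  (a history now [(1, 17), (2, 28)])
READ a @v2: history=[(1, 17), (2, 28)] -> pick v2 -> 28
READ b @v2: history=[] -> no version <= 2 -> NONE
READ a @v1: history=[(1, 17), (2, 28)] -> pick v1 -> 17
READ a @v1: history=[(1, 17), (2, 28)] -> pick v1 -> 17
v3: WRITE b=17  (b history now [(3, 17)])
v4: WRITE b=13  (b history now [(3, 17), (4, 13)])
v5: WRITE b=24  (b history now [(3, 17), (4, 13), (5, 24)])
v6: WRITE b=30  (b history now [(3, 17), (4, 13), (5, 24), (6, 30)])
READ b @v2: history=[(3, 17), (4, 13), (5, 24), (6, 30)] -> no version <= 2 -> NONE
v7: WRITE a=29  (a history now [(1, 17), (2, 28), (7, 29)])
READ b @v2: history=[(3, 17), (4, 13), (5, 24), (6, 30)] -> no version <= 2 -> NONE
v8: WRITE b=20  (b history now [(3, 17), (4, 13), (5, 24), (6, 30), (8, 20)])
v9: WRITE a=8  (a history now [(1, 17), (2, 28), (7, 29), (9, 8)])
READ b @v9: history=[(3, 17), (4, 13), (5, 24), (6, 30), (8, 20)] -> pick v8 -> 20
v10: WRITE b=6  (b history now [(3, 17), (4, 13), (5, 24), (6, 30), (8, 20), (10, 6)])
v11: WRITE b=38  (b history now [(3, 17), (4, 13), (5, 24), (6, 30), (8, 20), (10, 6), (11, 38)])
v12: WRITE b=27  (b history now [(3, 17), (4, 13), (5, 24), (6, 30), (8, 20), (10, 6), (11, 38), (12, 27)])
v13: WRITE a=23  (a history now [(1, 17), (2, 28), (7, 29), (9, 8), (13, 23)])
v14: WRITE a=30  (a history now [(1, 17), (2, 28), (7, 29), (9, 8), (13, 23), (14, 30)])
READ a @v2: history=[(1, 17), (2, 28), (7, 29), (9, 8), (13, 23), (14, 30)] -> pick v2 -> 28
v15: WRITE a=21  (a history now [(1, 17), (2, 28), (7, 29), (9, 8), (13, 23), (14, 30), (15, 21)])
v16: WRITE b=39  (b history now [(3, 17), (4, 13), (5, 24), (6, 30), (8, 20), (10, 6), (11, 38), (12, 27), (16, 39)])
v17: WRITE a=40  (a history now [(1, 17), (2, 28), (7, 29), (9, 8), (13, 23), (14, 30), (15, 21), (17, 40)])

Answer: 17
28
NONE
17
17
NONE
NONE
20
28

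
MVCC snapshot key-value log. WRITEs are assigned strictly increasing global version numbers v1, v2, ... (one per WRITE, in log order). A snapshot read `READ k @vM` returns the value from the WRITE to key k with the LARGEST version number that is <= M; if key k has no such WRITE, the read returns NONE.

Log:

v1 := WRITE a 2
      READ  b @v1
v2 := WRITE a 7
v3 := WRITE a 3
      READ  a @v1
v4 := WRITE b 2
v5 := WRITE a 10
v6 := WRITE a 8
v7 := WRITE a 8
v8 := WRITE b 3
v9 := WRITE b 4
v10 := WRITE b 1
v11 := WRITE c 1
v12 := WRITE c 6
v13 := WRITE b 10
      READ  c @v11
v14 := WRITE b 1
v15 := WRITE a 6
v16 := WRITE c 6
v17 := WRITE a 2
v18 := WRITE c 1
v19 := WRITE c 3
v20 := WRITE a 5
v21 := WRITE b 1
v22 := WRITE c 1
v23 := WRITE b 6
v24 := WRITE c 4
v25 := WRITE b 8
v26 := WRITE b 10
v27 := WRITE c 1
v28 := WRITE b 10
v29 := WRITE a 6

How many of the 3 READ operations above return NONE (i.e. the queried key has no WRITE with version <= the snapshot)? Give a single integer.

v1: WRITE a=2  (a history now [(1, 2)])
READ b @v1: history=[] -> no version <= 1 -> NONE
v2: WRITE a=7  (a history now [(1, 2), (2, 7)])
v3: WRITE a=3  (a history now [(1, 2), (2, 7), (3, 3)])
READ a @v1: history=[(1, 2), (2, 7), (3, 3)] -> pick v1 -> 2
v4: WRITE b=2  (b history now [(4, 2)])
v5: WRITE a=10  (a history now [(1, 2), (2, 7), (3, 3), (5, 10)])
v6: WRITE a=8  (a history now [(1, 2), (2, 7), (3, 3), (5, 10), (6, 8)])
v7: WRITE a=8  (a history now [(1, 2), (2, 7), (3, 3), (5, 10), (6, 8), (7, 8)])
v8: WRITE b=3  (b history now [(4, 2), (8, 3)])
v9: WRITE b=4  (b history now [(4, 2), (8, 3), (9, 4)])
v10: WRITE b=1  (b history now [(4, 2), (8, 3), (9, 4), (10, 1)])
v11: WRITE c=1  (c history now [(11, 1)])
v12: WRITE c=6  (c history now [(11, 1), (12, 6)])
v13: WRITE b=10  (b history now [(4, 2), (8, 3), (9, 4), (10, 1), (13, 10)])
READ c @v11: history=[(11, 1), (12, 6)] -> pick v11 -> 1
v14: WRITE b=1  (b history now [(4, 2), (8, 3), (9, 4), (10, 1), (13, 10), (14, 1)])
v15: WRITE a=6  (a history now [(1, 2), (2, 7), (3, 3), (5, 10), (6, 8), (7, 8), (15, 6)])
v16: WRITE c=6  (c history now [(11, 1), (12, 6), (16, 6)])
v17: WRITE a=2  (a history now [(1, 2), (2, 7), (3, 3), (5, 10), (6, 8), (7, 8), (15, 6), (17, 2)])
v18: WRITE c=1  (c history now [(11, 1), (12, 6), (16, 6), (18, 1)])
v19: WRITE c=3  (c history now [(11, 1), (12, 6), (16, 6), (18, 1), (19, 3)])
v20: WRITE a=5  (a history now [(1, 2), (2, 7), (3, 3), (5, 10), (6, 8), (7, 8), (15, 6), (17, 2), (20, 5)])
v21: WRITE b=1  (b history now [(4, 2), (8, 3), (9, 4), (10, 1), (13, 10), (14, 1), (21, 1)])
v22: WRITE c=1  (c history now [(11, 1), (12, 6), (16, 6), (18, 1), (19, 3), (22, 1)])
v23: WRITE b=6  (b history now [(4, 2), (8, 3), (9, 4), (10, 1), (13, 10), (14, 1), (21, 1), (23, 6)])
v24: WRITE c=4  (c history now [(11, 1), (12, 6), (16, 6), (18, 1), (19, 3), (22, 1), (24, 4)])
v25: WRITE b=8  (b history now [(4, 2), (8, 3), (9, 4), (10, 1), (13, 10), (14, 1), (21, 1), (23, 6), (25, 8)])
v26: WRITE b=10  (b history now [(4, 2), (8, 3), (9, 4), (10, 1), (13, 10), (14, 1), (21, 1), (23, 6), (25, 8), (26, 10)])
v27: WRITE c=1  (c history now [(11, 1), (12, 6), (16, 6), (18, 1), (19, 3), (22, 1), (24, 4), (27, 1)])
v28: WRITE b=10  (b history now [(4, 2), (8, 3), (9, 4), (10, 1), (13, 10), (14, 1), (21, 1), (23, 6), (25, 8), (26, 10), (28, 10)])
v29: WRITE a=6  (a history now [(1, 2), (2, 7), (3, 3), (5, 10), (6, 8), (7, 8), (15, 6), (17, 2), (20, 5), (29, 6)])
Read results in order: ['NONE', '2', '1']
NONE count = 1

Answer: 1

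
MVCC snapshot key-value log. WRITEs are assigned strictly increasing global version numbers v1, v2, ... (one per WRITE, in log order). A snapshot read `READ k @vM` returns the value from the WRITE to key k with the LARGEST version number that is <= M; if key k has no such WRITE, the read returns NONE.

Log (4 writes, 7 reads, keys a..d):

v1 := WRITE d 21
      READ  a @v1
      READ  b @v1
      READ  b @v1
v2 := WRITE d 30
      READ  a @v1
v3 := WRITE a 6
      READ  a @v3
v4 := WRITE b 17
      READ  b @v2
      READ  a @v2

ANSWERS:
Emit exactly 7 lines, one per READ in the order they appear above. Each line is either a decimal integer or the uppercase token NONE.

Answer: NONE
NONE
NONE
NONE
6
NONE
NONE

Derivation:
v1: WRITE d=21  (d history now [(1, 21)])
READ a @v1: history=[] -> no version <= 1 -> NONE
READ b @v1: history=[] -> no version <= 1 -> NONE
READ b @v1: history=[] -> no version <= 1 -> NONE
v2: WRITE d=30  (d history now [(1, 21), (2, 30)])
READ a @v1: history=[] -> no version <= 1 -> NONE
v3: WRITE a=6  (a history now [(3, 6)])
READ a @v3: history=[(3, 6)] -> pick v3 -> 6
v4: WRITE b=17  (b history now [(4, 17)])
READ b @v2: history=[(4, 17)] -> no version <= 2 -> NONE
READ a @v2: history=[(3, 6)] -> no version <= 2 -> NONE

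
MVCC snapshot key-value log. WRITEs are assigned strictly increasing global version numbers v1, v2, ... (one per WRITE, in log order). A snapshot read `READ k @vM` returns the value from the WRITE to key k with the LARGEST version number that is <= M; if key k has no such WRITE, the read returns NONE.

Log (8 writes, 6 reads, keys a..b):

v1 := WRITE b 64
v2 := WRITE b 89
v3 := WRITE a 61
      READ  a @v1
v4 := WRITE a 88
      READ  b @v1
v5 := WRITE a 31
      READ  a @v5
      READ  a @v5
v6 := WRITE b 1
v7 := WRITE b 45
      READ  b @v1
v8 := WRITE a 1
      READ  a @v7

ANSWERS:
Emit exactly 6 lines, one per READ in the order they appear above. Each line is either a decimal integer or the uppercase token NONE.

v1: WRITE b=64  (b history now [(1, 64)])
v2: WRITE b=89  (b history now [(1, 64), (2, 89)])
v3: WRITE a=61  (a history now [(3, 61)])
READ a @v1: history=[(3, 61)] -> no version <= 1 -> NONE
v4: WRITE a=88  (a history now [(3, 61), (4, 88)])
READ b @v1: history=[(1, 64), (2, 89)] -> pick v1 -> 64
v5: WRITE a=31  (a history now [(3, 61), (4, 88), (5, 31)])
READ a @v5: history=[(3, 61), (4, 88), (5, 31)] -> pick v5 -> 31
READ a @v5: history=[(3, 61), (4, 88), (5, 31)] -> pick v5 -> 31
v6: WRITE b=1  (b history now [(1, 64), (2, 89), (6, 1)])
v7: WRITE b=45  (b history now [(1, 64), (2, 89), (6, 1), (7, 45)])
READ b @v1: history=[(1, 64), (2, 89), (6, 1), (7, 45)] -> pick v1 -> 64
v8: WRITE a=1  (a history now [(3, 61), (4, 88), (5, 31), (8, 1)])
READ a @v7: history=[(3, 61), (4, 88), (5, 31), (8, 1)] -> pick v5 -> 31

Answer: NONE
64
31
31
64
31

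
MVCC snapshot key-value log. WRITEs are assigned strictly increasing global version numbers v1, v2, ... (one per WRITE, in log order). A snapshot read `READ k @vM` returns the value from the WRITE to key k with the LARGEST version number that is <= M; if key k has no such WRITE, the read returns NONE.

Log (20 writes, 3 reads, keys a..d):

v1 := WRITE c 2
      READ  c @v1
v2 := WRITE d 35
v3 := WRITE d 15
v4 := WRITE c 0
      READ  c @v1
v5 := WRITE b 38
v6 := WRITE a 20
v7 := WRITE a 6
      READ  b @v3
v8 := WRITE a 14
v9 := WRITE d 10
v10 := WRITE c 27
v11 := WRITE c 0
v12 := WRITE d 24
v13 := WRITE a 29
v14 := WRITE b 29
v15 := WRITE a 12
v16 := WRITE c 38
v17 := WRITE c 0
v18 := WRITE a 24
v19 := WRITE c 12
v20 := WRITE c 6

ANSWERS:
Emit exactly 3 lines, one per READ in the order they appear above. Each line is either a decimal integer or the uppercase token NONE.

Answer: 2
2
NONE

Derivation:
v1: WRITE c=2  (c history now [(1, 2)])
READ c @v1: history=[(1, 2)] -> pick v1 -> 2
v2: WRITE d=35  (d history now [(2, 35)])
v3: WRITE d=15  (d history now [(2, 35), (3, 15)])
v4: WRITE c=0  (c history now [(1, 2), (4, 0)])
READ c @v1: history=[(1, 2), (4, 0)] -> pick v1 -> 2
v5: WRITE b=38  (b history now [(5, 38)])
v6: WRITE a=20  (a history now [(6, 20)])
v7: WRITE a=6  (a history now [(6, 20), (7, 6)])
READ b @v3: history=[(5, 38)] -> no version <= 3 -> NONE
v8: WRITE a=14  (a history now [(6, 20), (7, 6), (8, 14)])
v9: WRITE d=10  (d history now [(2, 35), (3, 15), (9, 10)])
v10: WRITE c=27  (c history now [(1, 2), (4, 0), (10, 27)])
v11: WRITE c=0  (c history now [(1, 2), (4, 0), (10, 27), (11, 0)])
v12: WRITE d=24  (d history now [(2, 35), (3, 15), (9, 10), (12, 24)])
v13: WRITE a=29  (a history now [(6, 20), (7, 6), (8, 14), (13, 29)])
v14: WRITE b=29  (b history now [(5, 38), (14, 29)])
v15: WRITE a=12  (a history now [(6, 20), (7, 6), (8, 14), (13, 29), (15, 12)])
v16: WRITE c=38  (c history now [(1, 2), (4, 0), (10, 27), (11, 0), (16, 38)])
v17: WRITE c=0  (c history now [(1, 2), (4, 0), (10, 27), (11, 0), (16, 38), (17, 0)])
v18: WRITE a=24  (a history now [(6, 20), (7, 6), (8, 14), (13, 29), (15, 12), (18, 24)])
v19: WRITE c=12  (c history now [(1, 2), (4, 0), (10, 27), (11, 0), (16, 38), (17, 0), (19, 12)])
v20: WRITE c=6  (c history now [(1, 2), (4, 0), (10, 27), (11, 0), (16, 38), (17, 0), (19, 12), (20, 6)])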